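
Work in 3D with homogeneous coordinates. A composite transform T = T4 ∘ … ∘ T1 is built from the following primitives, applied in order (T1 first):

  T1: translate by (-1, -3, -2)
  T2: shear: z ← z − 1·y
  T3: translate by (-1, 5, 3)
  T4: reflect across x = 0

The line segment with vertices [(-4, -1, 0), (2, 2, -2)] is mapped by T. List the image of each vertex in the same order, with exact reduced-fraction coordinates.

T1 translate by (-1, -3, -2): (-4, -1, 0) → (-5, -4, -2); (2, 2, -2) → (1, -1, -4)
T2 shear: z ← z − 1·y: (-5, -4, -2) → (-5, -4, 2); (1, -1, -4) → (1, -1, -3)
T3 translate by (-1, 5, 3): (-5, -4, 2) → (-6, 1, 5); (1, -1, -3) → (0, 4, 0)
T4 reflect across x = 0: (-6, 1, 5) → (6, 1, 5); (0, 4, 0) → (0, 4, 0)

image vertices: (6, 1, 5), (0, 4, 0)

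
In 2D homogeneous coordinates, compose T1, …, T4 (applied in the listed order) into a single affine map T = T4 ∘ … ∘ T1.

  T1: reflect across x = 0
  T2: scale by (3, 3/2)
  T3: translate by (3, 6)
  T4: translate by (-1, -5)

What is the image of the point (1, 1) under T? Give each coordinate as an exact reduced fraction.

T1 reflect across x = 0: (1, 1) → (-1, 1)
T2 scale by (3, 3/2): (-1, 1) → (-3, 3/2)
T3 translate by (3, 6): (-3, 3/2) → (0, 15/2)
T4 translate by (-1, -5): (0, 15/2) → (-1, 5/2)

T(p) = (-1, 5/2)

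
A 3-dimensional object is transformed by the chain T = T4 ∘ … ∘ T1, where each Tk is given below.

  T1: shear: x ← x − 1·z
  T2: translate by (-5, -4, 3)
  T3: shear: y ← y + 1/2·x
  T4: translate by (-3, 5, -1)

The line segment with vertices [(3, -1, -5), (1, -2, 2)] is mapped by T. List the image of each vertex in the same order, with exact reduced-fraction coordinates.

T1 shear: x ← x − 1·z: (3, -1, -5) → (8, -1, -5); (1, -2, 2) → (-1, -2, 2)
T2 translate by (-5, -4, 3): (8, -1, -5) → (3, -5, -2); (-1, -2, 2) → (-6, -6, 5)
T3 shear: y ← y + 1/2·x: (3, -5, -2) → (3, -7/2, -2); (-6, -6, 5) → (-6, -9, 5)
T4 translate by (-3, 5, -1): (3, -7/2, -2) → (0, 3/2, -3); (-6, -9, 5) → (-9, -4, 4)

image vertices: (0, 3/2, -3), (-9, -4, 4)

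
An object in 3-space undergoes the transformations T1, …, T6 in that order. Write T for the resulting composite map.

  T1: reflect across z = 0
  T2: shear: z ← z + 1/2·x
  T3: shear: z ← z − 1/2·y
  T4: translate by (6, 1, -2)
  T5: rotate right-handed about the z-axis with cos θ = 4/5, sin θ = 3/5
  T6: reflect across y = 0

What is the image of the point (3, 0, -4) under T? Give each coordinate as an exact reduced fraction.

T1 reflect across z = 0: (3, 0, -4) → (3, 0, 4)
T2 shear: z ← z + 1/2·x: (3, 0, 4) → (3, 0, 11/2)
T3 shear: z ← z − 1/2·y: (3, 0, 11/2) → (3, 0, 11/2)
T4 translate by (6, 1, -2): (3, 0, 11/2) → (9, 1, 7/2)
T5 rotate right-handed about the z-axis with cos θ = 4/5, sin θ = 3/5: (9, 1, 7/2) → (33/5, 31/5, 7/2)
T6 reflect across y = 0: (33/5, 31/5, 7/2) → (33/5, -31/5, 7/2)

T(p) = (33/5, -31/5, 7/2)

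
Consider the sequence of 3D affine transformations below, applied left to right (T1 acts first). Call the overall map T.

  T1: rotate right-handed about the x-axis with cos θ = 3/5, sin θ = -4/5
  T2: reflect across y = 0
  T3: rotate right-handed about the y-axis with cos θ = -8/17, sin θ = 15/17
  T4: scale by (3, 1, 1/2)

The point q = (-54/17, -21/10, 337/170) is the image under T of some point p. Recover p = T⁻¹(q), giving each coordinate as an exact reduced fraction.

T1 = [1 0 0 0; 0 3/5 4/5 0; 0 -4/5 3/5 0; 0 0 0 1]
T2·T1 = [1 0 0 0; 0 -3/5 -4/5 0; 0 -4/5 3/5 0; 0 0 0 1]
T3·…·T1 = [-8/17 -12/17 9/17 0; 0 -3/5 -4/5 0; -15/17 32/85 -24/85 0; 0 0 0 1]
T4·…·T1 = [-24/17 -36/17 27/17 0; 0 -3/5 -4/5 0; -15/34 16/85 -12/85 0; 0 0 0 1]
det M = -3/2; M⁻¹ = [-8/51 0 -30/17 0; -4/17 -3/5 64/85 0; 3/17 -4/5 -48/85 0; 0 0 0 1]
M⁻¹ · (-54/17, -21/10, 337/170)ᵀ = (-3, 7/2, 0)ᵀ

p = (-3, 7/2, 0)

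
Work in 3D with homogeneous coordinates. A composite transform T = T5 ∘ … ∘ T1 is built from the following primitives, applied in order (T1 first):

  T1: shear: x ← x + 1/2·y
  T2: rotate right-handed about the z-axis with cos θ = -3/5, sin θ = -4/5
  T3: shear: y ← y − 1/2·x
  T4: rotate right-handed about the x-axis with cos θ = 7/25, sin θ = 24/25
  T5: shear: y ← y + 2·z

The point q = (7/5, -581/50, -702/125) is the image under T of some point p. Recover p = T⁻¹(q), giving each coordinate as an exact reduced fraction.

p = (1, 4, -6/5)

T1 = [1 1/2 0 0; 0 1 0 0; 0 0 1 0; 0 0 0 1]
T2·T1 = [-3/5 1/2 0 0; -4/5 -1 0 0; 0 0 1 0; 0 0 0 1]
T3·…·T1 = [-3/5 1/2 0 0; -1/2 -5/4 0 0; 0 0 1 0; 0 0 0 1]
T4·…·T1 = [-3/5 1/2 0 0; -7/50 -7/20 -24/25 0; -12/25 -6/5 7/25 0; 0 0 0 1]
T5·…·T1 = [-3/5 1/2 0 0; -11/10 -11/4 -2/5 0; -12/25 -6/5 7/25 0; 0 0 0 1]
det M = 1; M⁻¹ = [-5/4 -7/50 -1/5 0; 1/2 -21/125 -6/25 0; 0 -24/25 11/5 0; 0 0 0 1]
M⁻¹ · (7/5, -581/50, -702/125)ᵀ = (1, 4, -6/5)ᵀ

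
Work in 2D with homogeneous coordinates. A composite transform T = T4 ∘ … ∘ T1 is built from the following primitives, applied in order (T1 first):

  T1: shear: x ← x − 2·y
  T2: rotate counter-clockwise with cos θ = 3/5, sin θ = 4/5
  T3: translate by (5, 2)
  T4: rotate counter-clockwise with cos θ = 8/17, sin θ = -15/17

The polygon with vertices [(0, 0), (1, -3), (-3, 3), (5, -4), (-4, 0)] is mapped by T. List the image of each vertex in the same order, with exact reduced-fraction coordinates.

T1 shear: x ← x − 2·y: (0, 0) → (0, 0); (1, -3) → (7, -3); (-3, 3) → (-9, 3); (5, -4) → (13, -4); (-4, 0) → (-4, 0)
T2 rotate counter-clockwise with cos θ = 3/5, sin θ = 4/5: (0, 0) → (0, 0); (7, -3) → (33/5, 19/5); (-9, 3) → (-39/5, -27/5); (13, -4) → (11, 8); (-4, 0) → (-12/5, -16/5)
T3 translate by (5, 2): (0, 0) → (5, 2); (33/5, 19/5) → (58/5, 29/5); (-39/5, -27/5) → (-14/5, -17/5); (11, 8) → (16, 10); (-12/5, -16/5) → (13/5, -6/5)
T4 rotate counter-clockwise with cos θ = 8/17, sin θ = -15/17: (5, 2) → (70/17, -59/17); (58/5, 29/5) → (899/85, -638/85); (-14/5, -17/5) → (-367/85, 74/85); (16, 10) → (278/17, -160/17); (13/5, -6/5) → (14/85, -243/85)

image vertices: (70/17, -59/17), (899/85, -638/85), (-367/85, 74/85), (278/17, -160/17), (14/85, -243/85)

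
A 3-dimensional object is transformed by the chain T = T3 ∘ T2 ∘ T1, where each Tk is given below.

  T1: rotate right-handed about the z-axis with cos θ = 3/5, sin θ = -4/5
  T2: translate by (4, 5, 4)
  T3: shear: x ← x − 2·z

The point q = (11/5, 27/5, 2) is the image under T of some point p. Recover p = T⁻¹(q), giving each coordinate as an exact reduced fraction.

p = (1, 2, -2)

T1 = [3/5 4/5 0 0; -4/5 3/5 0 0; 0 0 1 0; 0 0 0 1]
T2·T1 = [3/5 4/5 0 4; -4/5 3/5 0 5; 0 0 1 4; 0 0 0 1]
T3·…·T1 = [3/5 4/5 -2 -4; -4/5 3/5 0 5; 0 0 1 4; 0 0 0 1]
det M = 1; M⁻¹ = [3/5 -4/5 6/5 8/5; 4/5 3/5 8/5 -31/5; 0 0 1 -4; 0 0 0 1]
M⁻¹ · (11/5, 27/5, 2)ᵀ = (1, 2, -2)ᵀ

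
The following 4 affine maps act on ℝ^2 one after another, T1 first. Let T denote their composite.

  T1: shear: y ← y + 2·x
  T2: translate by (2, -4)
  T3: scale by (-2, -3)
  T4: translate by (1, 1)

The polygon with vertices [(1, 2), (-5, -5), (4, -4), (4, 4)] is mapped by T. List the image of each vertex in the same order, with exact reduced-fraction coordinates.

image vertices: (-5, 1), (7, 58), (-11, 1), (-11, -23)

T1 shear: y ← y + 2·x: (1, 2) → (1, 4); (-5, -5) → (-5, -15); (4, -4) → (4, 4); (4, 4) → (4, 12)
T2 translate by (2, -4): (1, 4) → (3, 0); (-5, -15) → (-3, -19); (4, 4) → (6, 0); (4, 12) → (6, 8)
T3 scale by (-2, -3): (3, 0) → (-6, 0); (-3, -19) → (6, 57); (6, 0) → (-12, 0); (6, 8) → (-12, -24)
T4 translate by (1, 1): (-6, 0) → (-5, 1); (6, 57) → (7, 58); (-12, 0) → (-11, 1); (-12, -24) → (-11, -23)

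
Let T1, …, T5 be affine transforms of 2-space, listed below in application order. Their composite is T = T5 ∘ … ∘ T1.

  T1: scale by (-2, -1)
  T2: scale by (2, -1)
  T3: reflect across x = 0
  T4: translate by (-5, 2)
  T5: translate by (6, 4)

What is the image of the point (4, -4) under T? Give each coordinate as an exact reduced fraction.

T1 scale by (-2, -1): (4, -4) → (-8, 4)
T2 scale by (2, -1): (-8, 4) → (-16, -4)
T3 reflect across x = 0: (-16, -4) → (16, -4)
T4 translate by (-5, 2): (16, -4) → (11, -2)
T5 translate by (6, 4): (11, -2) → (17, 2)

T(p) = (17, 2)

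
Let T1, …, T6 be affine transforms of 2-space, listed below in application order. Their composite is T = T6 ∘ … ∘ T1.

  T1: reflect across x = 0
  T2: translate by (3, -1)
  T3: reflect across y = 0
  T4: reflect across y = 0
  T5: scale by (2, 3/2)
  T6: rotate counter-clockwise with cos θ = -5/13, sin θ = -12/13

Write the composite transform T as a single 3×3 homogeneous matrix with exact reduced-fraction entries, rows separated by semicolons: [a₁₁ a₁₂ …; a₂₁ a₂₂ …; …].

T = [10/13 18/13 -48/13; 24/13 -15/26 -129/26; 0 0 1]

T1 = [-1 0 0; 0 1 0; 0 0 1]
T2·T1 = [-1 0 3; 0 1 -1; 0 0 1]
T3·…·T1 = [-1 0 3; 0 -1 1; 0 0 1]
T4·…·T1 = [-1 0 3; 0 1 -1; 0 0 1]
T5·…·T1 = [-2 0 6; 0 3/2 -3/2; 0 0 1]
T6·…·T1 = [10/13 18/13 -48/13; 24/13 -15/26 -129/26; 0 0 1]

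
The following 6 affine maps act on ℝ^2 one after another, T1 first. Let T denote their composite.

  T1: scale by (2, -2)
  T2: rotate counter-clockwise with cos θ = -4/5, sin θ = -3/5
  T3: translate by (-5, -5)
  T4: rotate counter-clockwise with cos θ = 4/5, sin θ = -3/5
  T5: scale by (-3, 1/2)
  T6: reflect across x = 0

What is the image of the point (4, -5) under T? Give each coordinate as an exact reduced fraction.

T(p) = (-45, -11/2)

T1 scale by (2, -2): (4, -5) → (8, 10)
T2 rotate counter-clockwise with cos θ = -4/5, sin θ = -3/5: (8, 10) → (-2/5, -64/5)
T3 translate by (-5, -5): (-2/5, -64/5) → (-27/5, -89/5)
T4 rotate counter-clockwise with cos θ = 4/5, sin θ = -3/5: (-27/5, -89/5) → (-15, -11)
T5 scale by (-3, 1/2): (-15, -11) → (45, -11/2)
T6 reflect across x = 0: (45, -11/2) → (-45, -11/2)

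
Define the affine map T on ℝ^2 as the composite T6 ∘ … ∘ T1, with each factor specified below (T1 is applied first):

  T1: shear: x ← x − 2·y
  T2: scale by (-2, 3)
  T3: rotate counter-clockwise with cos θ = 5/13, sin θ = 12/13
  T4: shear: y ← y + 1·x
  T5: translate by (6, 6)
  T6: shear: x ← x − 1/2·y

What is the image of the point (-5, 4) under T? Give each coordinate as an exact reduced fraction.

T(p) = (-154/13, 436/13)

T1 shear: x ← x − 2·y: (-5, 4) → (-13, 4)
T2 scale by (-2, 3): (-13, 4) → (26, 12)
T3 rotate counter-clockwise with cos θ = 5/13, sin θ = 12/13: (26, 12) → (-14/13, 372/13)
T4 shear: y ← y + 1·x: (-14/13, 372/13) → (-14/13, 358/13)
T5 translate by (6, 6): (-14/13, 358/13) → (64/13, 436/13)
T6 shear: x ← x − 1/2·y: (64/13, 436/13) → (-154/13, 436/13)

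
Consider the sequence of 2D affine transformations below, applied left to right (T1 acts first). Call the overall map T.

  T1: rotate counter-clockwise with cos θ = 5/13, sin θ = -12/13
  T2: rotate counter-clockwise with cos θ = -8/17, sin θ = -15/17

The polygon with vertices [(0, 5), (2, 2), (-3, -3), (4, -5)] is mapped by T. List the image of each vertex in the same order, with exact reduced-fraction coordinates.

image vertices: (-105/221, -1100/221), (-482/221, -398/221), (723/221, 597/221), (-775/221, 1184/221)

T1 rotate counter-clockwise with cos θ = 5/13, sin θ = -12/13: (0, 5) → (60/13, 25/13); (2, 2) → (34/13, -14/13); (-3, -3) → (-51/13, 21/13); (4, -5) → (-40/13, -73/13)
T2 rotate counter-clockwise with cos θ = -8/17, sin θ = -15/17: (60/13, 25/13) → (-105/221, -1100/221); (34/13, -14/13) → (-482/221, -398/221); (-51/13, 21/13) → (723/221, 597/221); (-40/13, -73/13) → (-775/221, 1184/221)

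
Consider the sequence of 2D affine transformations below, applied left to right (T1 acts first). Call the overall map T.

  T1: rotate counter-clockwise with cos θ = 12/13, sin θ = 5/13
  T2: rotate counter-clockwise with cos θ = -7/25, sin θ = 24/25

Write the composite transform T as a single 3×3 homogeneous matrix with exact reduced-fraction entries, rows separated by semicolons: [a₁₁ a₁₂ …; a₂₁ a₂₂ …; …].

T1 = [12/13 -5/13 0; 5/13 12/13 0; 0 0 1]
T2·T1 = [-204/325 -253/325 0; 253/325 -204/325 0; 0 0 1]

T = [-204/325 -253/325 0; 253/325 -204/325 0; 0 0 1]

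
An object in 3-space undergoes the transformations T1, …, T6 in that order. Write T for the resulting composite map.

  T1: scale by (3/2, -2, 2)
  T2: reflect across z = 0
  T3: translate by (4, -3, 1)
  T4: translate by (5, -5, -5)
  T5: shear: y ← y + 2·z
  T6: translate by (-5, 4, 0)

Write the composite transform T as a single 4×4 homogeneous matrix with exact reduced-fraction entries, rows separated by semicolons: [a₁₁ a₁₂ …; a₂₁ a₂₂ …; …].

T1 = [3/2 0 0 0; 0 -2 0 0; 0 0 2 0; 0 0 0 1]
T2·T1 = [3/2 0 0 0; 0 -2 0 0; 0 0 -2 0; 0 0 0 1]
T3·…·T1 = [3/2 0 0 4; 0 -2 0 -3; 0 0 -2 1; 0 0 0 1]
T4·…·T1 = [3/2 0 0 9; 0 -2 0 -8; 0 0 -2 -4; 0 0 0 1]
T5·…·T1 = [3/2 0 0 9; 0 -2 -4 -16; 0 0 -2 -4; 0 0 0 1]
T6·…·T1 = [3/2 0 0 4; 0 -2 -4 -12; 0 0 -2 -4; 0 0 0 1]

T = [3/2 0 0 4; 0 -2 -4 -12; 0 0 -2 -4; 0 0 0 1]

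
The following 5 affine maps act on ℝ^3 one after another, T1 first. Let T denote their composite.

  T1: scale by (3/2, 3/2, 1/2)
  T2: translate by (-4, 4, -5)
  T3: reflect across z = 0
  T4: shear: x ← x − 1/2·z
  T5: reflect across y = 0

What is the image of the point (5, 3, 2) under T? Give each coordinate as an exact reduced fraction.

T1 scale by (3/2, 3/2, 1/2): (5, 3, 2) → (15/2, 9/2, 1)
T2 translate by (-4, 4, -5): (15/2, 9/2, 1) → (7/2, 17/2, -4)
T3 reflect across z = 0: (7/2, 17/2, -4) → (7/2, 17/2, 4)
T4 shear: x ← x − 1/2·z: (7/2, 17/2, 4) → (3/2, 17/2, 4)
T5 reflect across y = 0: (3/2, 17/2, 4) → (3/2, -17/2, 4)

T(p) = (3/2, -17/2, 4)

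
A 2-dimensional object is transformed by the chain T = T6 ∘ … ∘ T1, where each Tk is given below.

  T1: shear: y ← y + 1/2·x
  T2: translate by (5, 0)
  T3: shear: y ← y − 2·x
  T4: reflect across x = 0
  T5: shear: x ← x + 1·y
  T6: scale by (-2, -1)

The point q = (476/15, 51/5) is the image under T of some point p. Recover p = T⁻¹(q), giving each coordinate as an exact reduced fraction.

T1 = [1 0 0; 1/2 1 0; 0 0 1]
T2·T1 = [1 0 5; 1/2 1 0; 0 0 1]
T3·…·T1 = [1 0 5; -3/2 1 -10; 0 0 1]
T4·…·T1 = [-1 0 -5; -3/2 1 -10; 0 0 1]
T5·…·T1 = [-5/2 1 -15; -3/2 1 -10; 0 0 1]
T6·…·T1 = [5 -2 30; 3/2 -1 10; 0 0 1]
det M = -2; M⁻¹ = [1/2 -1 -5; 3/4 -5/2 5/2; 0 0 1]
M⁻¹ · (476/15, 51/5)ᵀ = (2/3, 4/5)ᵀ

p = (2/3, 4/5)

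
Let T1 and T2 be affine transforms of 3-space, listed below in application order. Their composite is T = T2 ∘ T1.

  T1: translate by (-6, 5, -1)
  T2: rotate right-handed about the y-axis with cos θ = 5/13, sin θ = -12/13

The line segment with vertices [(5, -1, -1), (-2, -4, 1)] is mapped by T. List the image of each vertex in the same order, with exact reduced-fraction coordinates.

T1 translate by (-6, 5, -1): (5, -1, -1) → (-1, 4, -2); (-2, -4, 1) → (-8, 1, 0)
T2 rotate right-handed about the y-axis with cos θ = 5/13, sin θ = -12/13: (-1, 4, -2) → (19/13, 4, -22/13); (-8, 1, 0) → (-40/13, 1, -96/13)

image vertices: (19/13, 4, -22/13), (-40/13, 1, -96/13)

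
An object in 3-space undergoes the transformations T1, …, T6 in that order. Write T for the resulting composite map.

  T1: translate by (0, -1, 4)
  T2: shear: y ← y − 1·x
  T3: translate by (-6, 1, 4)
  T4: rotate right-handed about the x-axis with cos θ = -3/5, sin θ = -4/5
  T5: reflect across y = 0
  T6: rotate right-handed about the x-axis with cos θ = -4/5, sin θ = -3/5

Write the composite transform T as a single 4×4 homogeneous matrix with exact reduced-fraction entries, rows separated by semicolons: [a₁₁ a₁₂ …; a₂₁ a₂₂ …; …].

T = [1 0 0 -6; 24/25 -24/25 7/25 56/25; -7/25 7/25 24/25 192/25; 0 0 0 1]

T1 = [1 0 0 0; 0 1 0 -1; 0 0 1 4; 0 0 0 1]
T2·T1 = [1 0 0 0; -1 1 0 -1; 0 0 1 4; 0 0 0 1]
T3·…·T1 = [1 0 0 -6; -1 1 0 0; 0 0 1 8; 0 0 0 1]
T4·…·T1 = [1 0 0 -6; 3/5 -3/5 4/5 32/5; 4/5 -4/5 -3/5 -24/5; 0 0 0 1]
T5·…·T1 = [1 0 0 -6; -3/5 3/5 -4/5 -32/5; 4/5 -4/5 -3/5 -24/5; 0 0 0 1]
T6·…·T1 = [1 0 0 -6; 24/25 -24/25 7/25 56/25; -7/25 7/25 24/25 192/25; 0 0 0 1]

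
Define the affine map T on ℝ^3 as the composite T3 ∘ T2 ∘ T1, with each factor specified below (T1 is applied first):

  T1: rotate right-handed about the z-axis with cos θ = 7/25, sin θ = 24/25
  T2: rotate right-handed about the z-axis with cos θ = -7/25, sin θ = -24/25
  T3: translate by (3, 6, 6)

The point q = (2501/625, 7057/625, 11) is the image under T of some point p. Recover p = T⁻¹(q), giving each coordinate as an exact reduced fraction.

p = (-2, 5, 5)

T1 = [7/25 -24/25 0 0; 24/25 7/25 0 0; 0 0 1 0; 0 0 0 1]
T2·T1 = [527/625 336/625 0 0; -336/625 527/625 0 0; 0 0 1 0; 0 0 0 1]
T3·…·T1 = [527/625 336/625 0 3; -336/625 527/625 0 6; 0 0 1 6; 0 0 0 1]
det M = 1; M⁻¹ = [527/625 -336/625 0 87/125; 336/625 527/625 0 -834/125; 0 0 1 -6; 0 0 0 1]
M⁻¹ · (2501/625, 7057/625, 11)ᵀ = (-2, 5, 5)ᵀ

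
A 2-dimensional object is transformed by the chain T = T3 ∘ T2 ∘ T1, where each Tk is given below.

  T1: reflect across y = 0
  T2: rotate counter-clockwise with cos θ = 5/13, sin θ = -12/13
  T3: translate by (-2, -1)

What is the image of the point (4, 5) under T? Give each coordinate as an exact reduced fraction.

T(p) = (-66/13, -86/13)

T1 reflect across y = 0: (4, 5) → (4, -5)
T2 rotate counter-clockwise with cos θ = 5/13, sin θ = -12/13: (4, -5) → (-40/13, -73/13)
T3 translate by (-2, -1): (-40/13, -73/13) → (-66/13, -86/13)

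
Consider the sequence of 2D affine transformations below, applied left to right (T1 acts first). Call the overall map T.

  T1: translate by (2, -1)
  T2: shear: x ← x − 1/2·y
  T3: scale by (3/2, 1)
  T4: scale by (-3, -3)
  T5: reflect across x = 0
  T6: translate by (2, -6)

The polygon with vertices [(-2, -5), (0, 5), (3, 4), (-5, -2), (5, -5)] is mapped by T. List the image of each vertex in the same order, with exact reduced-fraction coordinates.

image vertices: (31/2, 12), (2, -18), (71/4, -15), (-19/4, 3), (47, 12)

T1 translate by (2, -1): (-2, -5) → (0, -6); (0, 5) → (2, 4); (3, 4) → (5, 3); (-5, -2) → (-3, -3); (5, -5) → (7, -6)
T2 shear: x ← x − 1/2·y: (0, -6) → (3, -6); (2, 4) → (0, 4); (5, 3) → (7/2, 3); (-3, -3) → (-3/2, -3); (7, -6) → (10, -6)
T3 scale by (3/2, 1): (3, -6) → (9/2, -6); (0, 4) → (0, 4); (7/2, 3) → (21/4, 3); (-3/2, -3) → (-9/4, -3); (10, -6) → (15, -6)
T4 scale by (-3, -3): (9/2, -6) → (-27/2, 18); (0, 4) → (0, -12); (21/4, 3) → (-63/4, -9); (-9/4, -3) → (27/4, 9); (15, -6) → (-45, 18)
T5 reflect across x = 0: (-27/2, 18) → (27/2, 18); (0, -12) → (0, -12); (-63/4, -9) → (63/4, -9); (27/4, 9) → (-27/4, 9); (-45, 18) → (45, 18)
T6 translate by (2, -6): (27/2, 18) → (31/2, 12); (0, -12) → (2, -18); (63/4, -9) → (71/4, -15); (-27/4, 9) → (-19/4, 3); (45, 18) → (47, 12)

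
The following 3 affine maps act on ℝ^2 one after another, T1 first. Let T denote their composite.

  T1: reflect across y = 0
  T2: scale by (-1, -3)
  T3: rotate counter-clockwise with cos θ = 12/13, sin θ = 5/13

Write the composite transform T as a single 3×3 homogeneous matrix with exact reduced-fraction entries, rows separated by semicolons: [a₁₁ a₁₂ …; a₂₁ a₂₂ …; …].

T1 = [1 0 0; 0 -1 0; 0 0 1]
T2·T1 = [-1 0 0; 0 3 0; 0 0 1]
T3·…·T1 = [-12/13 -15/13 0; -5/13 36/13 0; 0 0 1]

T = [-12/13 -15/13 0; -5/13 36/13 0; 0 0 1]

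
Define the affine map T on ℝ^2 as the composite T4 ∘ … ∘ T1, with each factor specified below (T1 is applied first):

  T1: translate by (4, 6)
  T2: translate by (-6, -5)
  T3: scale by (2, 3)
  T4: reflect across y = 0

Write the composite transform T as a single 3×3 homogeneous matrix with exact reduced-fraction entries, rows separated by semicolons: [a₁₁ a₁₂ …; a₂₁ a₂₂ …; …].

T = [2 0 -4; 0 -3 -3; 0 0 1]

T1 = [1 0 4; 0 1 6; 0 0 1]
T2·T1 = [1 0 -2; 0 1 1; 0 0 1]
T3·…·T1 = [2 0 -4; 0 3 3; 0 0 1]
T4·…·T1 = [2 0 -4; 0 -3 -3; 0 0 1]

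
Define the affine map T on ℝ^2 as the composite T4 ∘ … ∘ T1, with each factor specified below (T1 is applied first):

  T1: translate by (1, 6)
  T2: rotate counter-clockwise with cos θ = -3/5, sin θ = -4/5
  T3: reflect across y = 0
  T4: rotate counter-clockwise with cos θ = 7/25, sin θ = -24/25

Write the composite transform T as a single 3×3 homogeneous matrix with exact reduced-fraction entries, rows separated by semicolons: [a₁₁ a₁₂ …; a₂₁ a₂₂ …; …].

T1 = [1 0 1; 0 1 6; 0 0 1]
T2·T1 = [-3/5 4/5 21/5; -4/5 -3/5 -22/5; 0 0 1]
T3·…·T1 = [-3/5 4/5 21/5; 4/5 3/5 22/5; 0 0 1]
T4·…·T1 = [3/5 4/5 27/5; 4/5 -3/5 -14/5; 0 0 1]

T = [3/5 4/5 27/5; 4/5 -3/5 -14/5; 0 0 1]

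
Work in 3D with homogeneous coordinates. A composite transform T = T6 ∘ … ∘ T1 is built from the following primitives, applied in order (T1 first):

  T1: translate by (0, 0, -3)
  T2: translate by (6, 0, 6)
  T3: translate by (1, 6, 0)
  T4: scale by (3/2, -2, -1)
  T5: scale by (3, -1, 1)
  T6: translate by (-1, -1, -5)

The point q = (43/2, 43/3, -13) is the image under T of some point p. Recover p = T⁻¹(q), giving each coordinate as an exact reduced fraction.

p = (-2, 5/3, 5)

T1 = [1 0 0 0; 0 1 0 0; 0 0 1 -3; 0 0 0 1]
T2·T1 = [1 0 0 6; 0 1 0 0; 0 0 1 3; 0 0 0 1]
T3·…·T1 = [1 0 0 7; 0 1 0 6; 0 0 1 3; 0 0 0 1]
T4·…·T1 = [3/2 0 0 21/2; 0 -2 0 -12; 0 0 -1 -3; 0 0 0 1]
T5·…·T1 = [9/2 0 0 63/2; 0 2 0 12; 0 0 -1 -3; 0 0 0 1]
T6·…·T1 = [9/2 0 0 61/2; 0 2 0 11; 0 0 -1 -8; 0 0 0 1]
det M = -9; M⁻¹ = [2/9 0 0 -61/9; 0 1/2 0 -11/2; 0 0 -1 -8; 0 0 0 1]
M⁻¹ · (43/2, 43/3, -13)ᵀ = (-2, 5/3, 5)ᵀ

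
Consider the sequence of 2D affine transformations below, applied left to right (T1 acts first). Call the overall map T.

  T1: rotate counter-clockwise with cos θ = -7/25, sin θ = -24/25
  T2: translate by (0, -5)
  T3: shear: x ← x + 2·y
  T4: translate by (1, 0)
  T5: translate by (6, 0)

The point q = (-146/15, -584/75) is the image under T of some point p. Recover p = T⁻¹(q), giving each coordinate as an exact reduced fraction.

p = (3, -1/3)

T1 = [-7/25 24/25 0; -24/25 -7/25 0; 0 0 1]
T2·T1 = [-7/25 24/25 0; -24/25 -7/25 -5; 0 0 1]
T3·…·T1 = [-11/5 2/5 -10; -24/25 -7/25 -5; 0 0 1]
T4·…·T1 = [-11/5 2/5 -9; -24/25 -7/25 -5; 0 0 1]
T5·…·T1 = [-11/5 2/5 -3; -24/25 -7/25 -5; 0 0 1]
det M = 1; M⁻¹ = [-7/25 -2/5 -71/25; 24/25 -11/5 -203/25; 0 0 1]
M⁻¹ · (-146/15, -584/75)ᵀ = (3, -1/3)ᵀ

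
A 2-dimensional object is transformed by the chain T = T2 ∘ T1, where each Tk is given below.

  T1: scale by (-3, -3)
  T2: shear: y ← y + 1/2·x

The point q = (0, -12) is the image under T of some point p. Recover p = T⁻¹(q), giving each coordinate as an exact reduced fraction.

T1 = [-3 0 0; 0 -3 0; 0 0 1]
T2·T1 = [-3 0 0; -3/2 -3 0; 0 0 1]
det M = 9; M⁻¹ = [-1/3 0 0; 1/6 -1/3 0; 0 0 1]
M⁻¹ · (0, -12)ᵀ = (0, 4)ᵀ

p = (0, 4)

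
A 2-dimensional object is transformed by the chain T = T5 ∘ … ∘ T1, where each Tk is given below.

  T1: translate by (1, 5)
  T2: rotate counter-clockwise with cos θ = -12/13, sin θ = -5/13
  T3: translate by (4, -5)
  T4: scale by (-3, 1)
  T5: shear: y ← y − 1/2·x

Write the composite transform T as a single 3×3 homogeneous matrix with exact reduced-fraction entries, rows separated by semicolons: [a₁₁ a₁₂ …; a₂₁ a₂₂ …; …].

T1 = [1 0 1; 0 1 5; 0 0 1]
T2·T1 = [-12/13 5/13 1; -5/13 -12/13 -5; 0 0 1]
T3·…·T1 = [-12/13 5/13 5; -5/13 -12/13 -10; 0 0 1]
T4·…·T1 = [36/13 -15/13 -15; -5/13 -12/13 -10; 0 0 1]
T5·…·T1 = [36/13 -15/13 -15; -23/13 -9/26 -5/2; 0 0 1]

T = [36/13 -15/13 -15; -23/13 -9/26 -5/2; 0 0 1]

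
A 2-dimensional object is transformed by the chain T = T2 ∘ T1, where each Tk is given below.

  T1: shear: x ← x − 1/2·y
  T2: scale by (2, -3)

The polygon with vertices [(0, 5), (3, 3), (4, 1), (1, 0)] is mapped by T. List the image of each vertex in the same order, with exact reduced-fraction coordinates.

image vertices: (-5, -15), (3, -9), (7, -3), (2, 0)

T1 shear: x ← x − 1/2·y: (0, 5) → (-5/2, 5); (3, 3) → (3/2, 3); (4, 1) → (7/2, 1); (1, 0) → (1, 0)
T2 scale by (2, -3): (-5/2, 5) → (-5, -15); (3/2, 3) → (3, -9); (7/2, 1) → (7, -3); (1, 0) → (2, 0)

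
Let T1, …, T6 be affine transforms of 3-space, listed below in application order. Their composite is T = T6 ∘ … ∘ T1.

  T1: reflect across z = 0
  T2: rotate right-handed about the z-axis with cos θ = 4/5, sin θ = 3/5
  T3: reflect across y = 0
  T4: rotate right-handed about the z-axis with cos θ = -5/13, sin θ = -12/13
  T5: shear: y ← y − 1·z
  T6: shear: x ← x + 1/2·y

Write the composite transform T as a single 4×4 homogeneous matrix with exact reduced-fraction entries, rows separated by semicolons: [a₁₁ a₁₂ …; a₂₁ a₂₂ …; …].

T1 = [1 0 0 0; 0 1 0 0; 0 0 -1 0; 0 0 0 1]
T2·T1 = [4/5 -3/5 0 0; 3/5 4/5 0 0; 0 0 -1 0; 0 0 0 1]
T3·…·T1 = [4/5 -3/5 0 0; -3/5 -4/5 0 0; 0 0 -1 0; 0 0 0 1]
T4·…·T1 = [-56/65 -33/65 0 0; -33/65 56/65 0 0; 0 0 -1 0; 0 0 0 1]
T5·…·T1 = [-56/65 -33/65 0 0; -33/65 56/65 1 0; 0 0 -1 0; 0 0 0 1]
T6·…·T1 = [-29/26 -1/13 1/2 0; -33/65 56/65 1 0; 0 0 -1 0; 0 0 0 1]

T = [-29/26 -1/13 1/2 0; -33/65 56/65 1 0; 0 0 -1 0; 0 0 0 1]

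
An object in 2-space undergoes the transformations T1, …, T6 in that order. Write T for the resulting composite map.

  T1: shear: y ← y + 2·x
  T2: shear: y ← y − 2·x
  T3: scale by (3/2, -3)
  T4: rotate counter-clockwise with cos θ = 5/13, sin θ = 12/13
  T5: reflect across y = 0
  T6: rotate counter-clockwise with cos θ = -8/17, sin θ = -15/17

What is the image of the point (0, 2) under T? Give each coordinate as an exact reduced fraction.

T(p) = (-126/221, -1320/221)

T1 shear: y ← y + 2·x: (0, 2) → (0, 2)
T2 shear: y ← y − 2·x: (0, 2) → (0, 2)
T3 scale by (3/2, -3): (0, 2) → (0, -6)
T4 rotate counter-clockwise with cos θ = 5/13, sin θ = 12/13: (0, -6) → (72/13, -30/13)
T5 reflect across y = 0: (72/13, -30/13) → (72/13, 30/13)
T6 rotate counter-clockwise with cos θ = -8/17, sin θ = -15/17: (72/13, 30/13) → (-126/221, -1320/221)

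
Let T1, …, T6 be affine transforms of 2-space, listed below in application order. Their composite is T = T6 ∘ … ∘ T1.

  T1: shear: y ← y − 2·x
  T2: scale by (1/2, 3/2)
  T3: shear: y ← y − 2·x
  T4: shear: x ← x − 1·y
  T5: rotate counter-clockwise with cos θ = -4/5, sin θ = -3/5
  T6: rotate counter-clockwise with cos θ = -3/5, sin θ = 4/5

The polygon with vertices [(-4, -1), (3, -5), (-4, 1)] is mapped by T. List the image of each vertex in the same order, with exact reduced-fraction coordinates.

image vertices: (-589/50, 927/50), (147/10, -123/5), (-691/50, 1113/50)

T1 shear: y ← y − 2·x: (-4, -1) → (-4, 7); (3, -5) → (3, -11); (-4, 1) → (-4, 9)
T2 scale by (1/2, 3/2): (-4, 7) → (-2, 21/2); (3, -11) → (3/2, -33/2); (-4, 9) → (-2, 27/2)
T3 shear: y ← y − 2·x: (-2, 21/2) → (-2, 29/2); (3/2, -33/2) → (3/2, -39/2); (-2, 27/2) → (-2, 35/2)
T4 shear: x ← x − 1·y: (-2, 29/2) → (-33/2, 29/2); (3/2, -39/2) → (21, -39/2); (-2, 35/2) → (-39/2, 35/2)
T5 rotate counter-clockwise with cos θ = -4/5, sin θ = -3/5: (-33/2, 29/2) → (219/10, -17/10); (21, -39/2) → (-57/2, 3); (-39/2, 35/2) → (261/10, -23/10)
T6 rotate counter-clockwise with cos θ = -3/5, sin θ = 4/5: (219/10, -17/10) → (-589/50, 927/50); (-57/2, 3) → (147/10, -123/5); (261/10, -23/10) → (-691/50, 1113/50)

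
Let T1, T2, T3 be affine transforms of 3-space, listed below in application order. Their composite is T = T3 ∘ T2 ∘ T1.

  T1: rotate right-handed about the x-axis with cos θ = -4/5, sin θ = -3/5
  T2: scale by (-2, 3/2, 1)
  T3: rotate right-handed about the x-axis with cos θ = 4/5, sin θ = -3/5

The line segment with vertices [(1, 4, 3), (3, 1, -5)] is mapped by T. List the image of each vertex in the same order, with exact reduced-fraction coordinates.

T1 rotate right-handed about the x-axis with cos θ = -4/5, sin θ = -3/5: (1, 4, 3) → (1, -7/5, -24/5); (3, 1, -5) → (3, -19/5, 17/5)
T2 scale by (-2, 3/2, 1): (1, -7/5, -24/5) → (-2, -21/10, -24/5); (3, -19/5, 17/5) → (-6, -57/10, 17/5)
T3 rotate right-handed about the x-axis with cos θ = 4/5, sin θ = -3/5: (-2, -21/10, -24/5) → (-2, -114/25, -129/50); (-6, -57/10, 17/5) → (-6, -63/25, 307/50)

image vertices: (-2, -114/25, -129/50), (-6, -63/25, 307/50)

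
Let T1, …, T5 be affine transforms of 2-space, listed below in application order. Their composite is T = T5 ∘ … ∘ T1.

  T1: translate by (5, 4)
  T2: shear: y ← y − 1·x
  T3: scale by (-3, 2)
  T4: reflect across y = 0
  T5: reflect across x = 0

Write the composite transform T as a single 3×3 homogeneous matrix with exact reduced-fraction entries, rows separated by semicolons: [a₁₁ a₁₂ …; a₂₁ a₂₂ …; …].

T1 = [1 0 5; 0 1 4; 0 0 1]
T2·T1 = [1 0 5; -1 1 -1; 0 0 1]
T3·…·T1 = [-3 0 -15; -2 2 -2; 0 0 1]
T4·…·T1 = [-3 0 -15; 2 -2 2; 0 0 1]
T5·…·T1 = [3 0 15; 2 -2 2; 0 0 1]

T = [3 0 15; 2 -2 2; 0 0 1]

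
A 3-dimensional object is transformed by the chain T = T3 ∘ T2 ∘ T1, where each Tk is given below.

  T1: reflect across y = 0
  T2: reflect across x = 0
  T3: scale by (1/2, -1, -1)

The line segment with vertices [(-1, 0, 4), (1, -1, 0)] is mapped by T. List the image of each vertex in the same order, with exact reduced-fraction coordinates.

image vertices: (1/2, 0, -4), (-1/2, -1, 0)

T1 reflect across y = 0: (-1, 0, 4) → (-1, 0, 4); (1, -1, 0) → (1, 1, 0)
T2 reflect across x = 0: (-1, 0, 4) → (1, 0, 4); (1, 1, 0) → (-1, 1, 0)
T3 scale by (1/2, -1, -1): (1, 0, 4) → (1/2, 0, -4); (-1, 1, 0) → (-1/2, -1, 0)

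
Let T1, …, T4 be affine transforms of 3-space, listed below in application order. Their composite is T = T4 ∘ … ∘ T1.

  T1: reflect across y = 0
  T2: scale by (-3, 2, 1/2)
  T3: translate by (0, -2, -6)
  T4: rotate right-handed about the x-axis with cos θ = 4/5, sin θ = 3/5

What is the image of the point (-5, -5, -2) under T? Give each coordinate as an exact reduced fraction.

T1 reflect across y = 0: (-5, -5, -2) → (-5, 5, -2)
T2 scale by (-3, 2, 1/2): (-5, 5, -2) → (15, 10, -1)
T3 translate by (0, -2, -6): (15, 10, -1) → (15, 8, -7)
T4 rotate right-handed about the x-axis with cos θ = 4/5, sin θ = 3/5: (15, 8, -7) → (15, 53/5, -4/5)

T(p) = (15, 53/5, -4/5)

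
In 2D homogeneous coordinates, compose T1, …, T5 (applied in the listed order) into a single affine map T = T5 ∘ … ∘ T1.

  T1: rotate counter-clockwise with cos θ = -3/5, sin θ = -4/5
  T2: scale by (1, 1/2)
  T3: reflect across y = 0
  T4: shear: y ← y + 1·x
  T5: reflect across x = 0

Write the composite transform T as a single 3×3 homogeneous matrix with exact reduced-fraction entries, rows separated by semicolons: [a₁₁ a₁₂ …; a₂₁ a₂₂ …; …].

T = [3/5 -4/5 0; -1/5 11/10 0; 0 0 1]

T1 = [-3/5 4/5 0; -4/5 -3/5 0; 0 0 1]
T2·T1 = [-3/5 4/5 0; -2/5 -3/10 0; 0 0 1]
T3·…·T1 = [-3/5 4/5 0; 2/5 3/10 0; 0 0 1]
T4·…·T1 = [-3/5 4/5 0; -1/5 11/10 0; 0 0 1]
T5·…·T1 = [3/5 -4/5 0; -1/5 11/10 0; 0 0 1]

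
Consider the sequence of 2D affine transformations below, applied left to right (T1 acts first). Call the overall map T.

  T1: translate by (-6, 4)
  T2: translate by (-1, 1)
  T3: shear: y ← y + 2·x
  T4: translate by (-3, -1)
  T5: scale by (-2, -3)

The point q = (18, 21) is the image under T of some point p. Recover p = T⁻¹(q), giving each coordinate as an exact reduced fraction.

p = (1, 1)

T1 = [1 0 -6; 0 1 4; 0 0 1]
T2·T1 = [1 0 -7; 0 1 5; 0 0 1]
T3·…·T1 = [1 0 -7; 2 1 -9; 0 0 1]
T4·…·T1 = [1 0 -10; 2 1 -10; 0 0 1]
T5·…·T1 = [-2 0 20; -6 -3 30; 0 0 1]
det M = 6; M⁻¹ = [-1/2 0 10; 1 -1/3 -10; 0 0 1]
M⁻¹ · (18, 21)ᵀ = (1, 1)ᵀ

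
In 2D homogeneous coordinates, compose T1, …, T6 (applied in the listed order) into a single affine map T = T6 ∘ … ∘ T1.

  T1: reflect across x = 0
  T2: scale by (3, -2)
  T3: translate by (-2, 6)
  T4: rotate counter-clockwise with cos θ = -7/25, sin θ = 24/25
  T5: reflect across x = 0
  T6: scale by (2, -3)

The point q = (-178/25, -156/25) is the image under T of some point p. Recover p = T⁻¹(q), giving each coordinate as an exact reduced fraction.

T1 = [-1 0 0; 0 1 0; 0 0 1]
T2·T1 = [-3 0 0; 0 -2 0; 0 0 1]
T3·…·T1 = [-3 0 -2; 0 -2 6; 0 0 1]
T4·…·T1 = [21/25 48/25 -26/5; -72/25 14/25 -18/5; 0 0 1]
T5·…·T1 = [-21/25 -48/25 26/5; -72/25 14/25 -18/5; 0 0 1]
T6·…·T1 = [-42/25 -96/25 52/5; 216/25 -42/25 54/5; 0 0 1]
det M = 36; M⁻¹ = [-7/150 8/75 -2/3; -6/25 -7/150 3; 0 0 1]
M⁻¹ · (-178/25, -156/25)ᵀ = (-1, 5)ᵀ

p = (-1, 5)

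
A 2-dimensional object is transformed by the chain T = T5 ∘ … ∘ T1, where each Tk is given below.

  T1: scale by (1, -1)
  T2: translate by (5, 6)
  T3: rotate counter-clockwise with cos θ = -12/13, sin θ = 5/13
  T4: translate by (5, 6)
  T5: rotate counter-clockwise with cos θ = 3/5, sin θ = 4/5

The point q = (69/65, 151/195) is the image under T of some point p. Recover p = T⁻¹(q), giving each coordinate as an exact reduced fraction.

p = (-4, -4/3)

T1 = [1 0 0; 0 -1 0; 0 0 1]
T2·T1 = [1 0 5; 0 -1 6; 0 0 1]
T3·…·T1 = [-12/13 5/13 -90/13; 5/13 12/13 -47/13; 0 0 1]
T4·…·T1 = [-12/13 5/13 -25/13; 5/13 12/13 31/13; 0 0 1]
T5·…·T1 = [-56/65 -33/65 -199/65; -33/65 56/65 -7/65; 0 0 1]
det M = -1; M⁻¹ = [-56/65 -33/65 -35/13; -33/65 56/65 -19/13; 0 0 1]
M⁻¹ · (69/65, 151/195)ᵀ = (-4, -4/3)ᵀ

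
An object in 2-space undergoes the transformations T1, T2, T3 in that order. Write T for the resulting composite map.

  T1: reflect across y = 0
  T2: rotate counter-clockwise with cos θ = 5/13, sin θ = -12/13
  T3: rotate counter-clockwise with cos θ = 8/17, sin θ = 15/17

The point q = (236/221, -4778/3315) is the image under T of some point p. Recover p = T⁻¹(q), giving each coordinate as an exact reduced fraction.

p = (6/5, 4/3)

T1 = [1 0 0; 0 -1 0; 0 0 1]
T2·T1 = [5/13 -12/13 0; -12/13 -5/13 0; 0 0 1]
T3·…·T1 = [220/221 -21/221 0; -21/221 -220/221 0; 0 0 1]
det M = -1; M⁻¹ = [220/221 -21/221 0; -21/221 -220/221 0; 0 0 1]
M⁻¹ · (236/221, -4778/3315)ᵀ = (6/5, 4/3)ᵀ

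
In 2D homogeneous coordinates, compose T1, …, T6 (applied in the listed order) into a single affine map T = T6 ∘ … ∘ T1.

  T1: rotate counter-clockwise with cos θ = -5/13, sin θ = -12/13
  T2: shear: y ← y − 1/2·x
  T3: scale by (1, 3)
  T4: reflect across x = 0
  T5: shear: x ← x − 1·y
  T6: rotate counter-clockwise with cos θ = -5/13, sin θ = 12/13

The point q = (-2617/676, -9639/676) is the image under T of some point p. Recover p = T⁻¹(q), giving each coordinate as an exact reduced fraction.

p = (-5, 3/4)

T1 = [-5/13 12/13 0; -12/13 -5/13 0; 0 0 1]
T2·T1 = [-5/13 12/13 0; -19/26 -11/13 0; 0 0 1]
T3·…·T1 = [-5/13 12/13 0; -57/26 -33/13 0; 0 0 1]
T4·…·T1 = [5/13 -12/13 0; -57/26 -33/13 0; 0 0 1]
T5·…·T1 = [67/26 21/13 0; -57/26 -33/13 0; 0 0 1]
T6·…·T1 = [349/338 291/169 0; 1089/338 417/169 0; 0 0 1]
det M = -3; M⁻¹ = [-139/169 97/169 0; 363/338 -349/1014 0; 0 0 1]
M⁻¹ · (-2617/676, -9639/676)ᵀ = (-5, 3/4)ᵀ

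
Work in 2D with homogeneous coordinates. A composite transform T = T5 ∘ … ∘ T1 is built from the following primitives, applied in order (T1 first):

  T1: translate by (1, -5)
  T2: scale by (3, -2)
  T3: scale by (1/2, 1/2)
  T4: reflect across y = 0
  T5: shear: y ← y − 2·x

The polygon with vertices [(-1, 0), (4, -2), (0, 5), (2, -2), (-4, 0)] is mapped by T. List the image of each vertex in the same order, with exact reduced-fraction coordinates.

T1 translate by (1, -5): (-1, 0) → (0, -5); (4, -2) → (5, -7); (0, 5) → (1, 0); (2, -2) → (3, -7); (-4, 0) → (-3, -5)
T2 scale by (3, -2): (0, -5) → (0, 10); (5, -7) → (15, 14); (1, 0) → (3, 0); (3, -7) → (9, 14); (-3, -5) → (-9, 10)
T3 scale by (1/2, 1/2): (0, 10) → (0, 5); (15, 14) → (15/2, 7); (3, 0) → (3/2, 0); (9, 14) → (9/2, 7); (-9, 10) → (-9/2, 5)
T4 reflect across y = 0: (0, 5) → (0, -5); (15/2, 7) → (15/2, -7); (3/2, 0) → (3/2, 0); (9/2, 7) → (9/2, -7); (-9/2, 5) → (-9/2, -5)
T5 shear: y ← y − 2·x: (0, -5) → (0, -5); (15/2, -7) → (15/2, -22); (3/2, 0) → (3/2, -3); (9/2, -7) → (9/2, -16); (-9/2, -5) → (-9/2, 4)

image vertices: (0, -5), (15/2, -22), (3/2, -3), (9/2, -16), (-9/2, 4)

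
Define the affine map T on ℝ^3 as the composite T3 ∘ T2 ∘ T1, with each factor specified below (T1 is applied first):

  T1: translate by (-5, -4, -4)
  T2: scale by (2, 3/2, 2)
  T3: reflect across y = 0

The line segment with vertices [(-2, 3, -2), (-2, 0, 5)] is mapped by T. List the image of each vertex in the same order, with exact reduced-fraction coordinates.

T1 translate by (-5, -4, -4): (-2, 3, -2) → (-7, -1, -6); (-2, 0, 5) → (-7, -4, 1)
T2 scale by (2, 3/2, 2): (-7, -1, -6) → (-14, -3/2, -12); (-7, -4, 1) → (-14, -6, 2)
T3 reflect across y = 0: (-14, -3/2, -12) → (-14, 3/2, -12); (-14, -6, 2) → (-14, 6, 2)

image vertices: (-14, 3/2, -12), (-14, 6, 2)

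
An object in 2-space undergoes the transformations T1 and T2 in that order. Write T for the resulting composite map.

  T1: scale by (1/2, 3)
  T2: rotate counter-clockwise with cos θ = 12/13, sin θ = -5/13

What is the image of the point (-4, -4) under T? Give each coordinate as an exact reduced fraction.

T(p) = (-84/13, -134/13)

T1 scale by (1/2, 3): (-4, -4) → (-2, -12)
T2 rotate counter-clockwise with cos θ = 12/13, sin θ = -5/13: (-2, -12) → (-84/13, -134/13)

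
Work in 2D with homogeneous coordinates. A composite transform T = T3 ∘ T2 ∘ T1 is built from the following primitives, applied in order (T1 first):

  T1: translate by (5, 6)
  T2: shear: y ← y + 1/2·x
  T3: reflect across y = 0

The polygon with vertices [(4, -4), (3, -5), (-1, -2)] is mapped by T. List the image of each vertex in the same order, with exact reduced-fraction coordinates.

T1 translate by (5, 6): (4, -4) → (9, 2); (3, -5) → (8, 1); (-1, -2) → (4, 4)
T2 shear: y ← y + 1/2·x: (9, 2) → (9, 13/2); (8, 1) → (8, 5); (4, 4) → (4, 6)
T3 reflect across y = 0: (9, 13/2) → (9, -13/2); (8, 5) → (8, -5); (4, 6) → (4, -6)

image vertices: (9, -13/2), (8, -5), (4, -6)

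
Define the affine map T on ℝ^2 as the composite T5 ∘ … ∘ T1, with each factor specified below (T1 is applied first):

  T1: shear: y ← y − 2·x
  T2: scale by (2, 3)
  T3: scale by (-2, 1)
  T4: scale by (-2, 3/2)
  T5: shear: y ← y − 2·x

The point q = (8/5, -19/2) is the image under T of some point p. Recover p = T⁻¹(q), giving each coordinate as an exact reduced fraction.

p = (1/5, -1)

T1 = [1 0 0; -2 1 0; 0 0 1]
T2·T1 = [2 0 0; -6 3 0; 0 0 1]
T3·…·T1 = [-4 0 0; -6 3 0; 0 0 1]
T4·…·T1 = [8 0 0; -9 9/2 0; 0 0 1]
T5·…·T1 = [8 0 0; -25 9/2 0; 0 0 1]
det M = 36; M⁻¹ = [1/8 0 0; 25/36 2/9 0; 0 0 1]
M⁻¹ · (8/5, -19/2)ᵀ = (1/5, -1)ᵀ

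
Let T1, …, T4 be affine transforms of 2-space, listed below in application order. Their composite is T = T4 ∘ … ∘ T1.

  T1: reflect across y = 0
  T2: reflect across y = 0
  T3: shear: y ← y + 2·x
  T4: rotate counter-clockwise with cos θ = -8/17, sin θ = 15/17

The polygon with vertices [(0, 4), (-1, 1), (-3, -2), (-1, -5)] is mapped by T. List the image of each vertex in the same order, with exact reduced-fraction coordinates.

T1 reflect across y = 0: (0, 4) → (0, -4); (-1, 1) → (-1, -1); (-3, -2) → (-3, 2); (-1, -5) → (-1, 5)
T2 reflect across y = 0: (0, -4) → (0, 4); (-1, -1) → (-1, 1); (-3, 2) → (-3, -2); (-1, 5) → (-1, -5)
T3 shear: y ← y + 2·x: (0, 4) → (0, 4); (-1, 1) → (-1, -1); (-3, -2) → (-3, -8); (-1, -5) → (-1, -7)
T4 rotate counter-clockwise with cos θ = -8/17, sin θ = 15/17: (0, 4) → (-60/17, -32/17); (-1, -1) → (23/17, -7/17); (-3, -8) → (144/17, 19/17); (-1, -7) → (113/17, 41/17)

image vertices: (-60/17, -32/17), (23/17, -7/17), (144/17, 19/17), (113/17, 41/17)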